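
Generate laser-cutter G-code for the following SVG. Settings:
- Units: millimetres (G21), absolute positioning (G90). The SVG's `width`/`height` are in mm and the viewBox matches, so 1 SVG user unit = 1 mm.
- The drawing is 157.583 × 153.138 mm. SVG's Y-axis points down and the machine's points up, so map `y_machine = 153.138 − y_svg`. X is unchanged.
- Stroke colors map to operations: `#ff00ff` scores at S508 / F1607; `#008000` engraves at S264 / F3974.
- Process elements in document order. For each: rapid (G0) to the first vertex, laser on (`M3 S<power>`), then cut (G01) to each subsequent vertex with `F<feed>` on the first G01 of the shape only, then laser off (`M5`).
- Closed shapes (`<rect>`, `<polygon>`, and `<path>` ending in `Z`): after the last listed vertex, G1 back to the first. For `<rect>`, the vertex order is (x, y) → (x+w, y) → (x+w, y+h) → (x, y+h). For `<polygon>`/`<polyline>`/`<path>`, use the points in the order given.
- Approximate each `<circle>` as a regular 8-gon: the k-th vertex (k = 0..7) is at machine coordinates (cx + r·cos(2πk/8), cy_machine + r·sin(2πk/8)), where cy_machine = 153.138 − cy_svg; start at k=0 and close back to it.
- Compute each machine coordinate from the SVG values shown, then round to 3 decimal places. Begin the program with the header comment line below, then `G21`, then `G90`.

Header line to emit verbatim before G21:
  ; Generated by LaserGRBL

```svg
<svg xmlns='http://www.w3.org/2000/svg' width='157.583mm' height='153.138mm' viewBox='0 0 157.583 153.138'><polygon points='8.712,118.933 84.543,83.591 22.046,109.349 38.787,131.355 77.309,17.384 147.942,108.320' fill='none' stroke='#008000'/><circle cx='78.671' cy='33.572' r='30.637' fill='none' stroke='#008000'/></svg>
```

viewBox `0 0 157.583 153.138` with mm width/height → 1 unit = 1 mm. Flip: y_m = 153.138 − y_svg.

**Shape 1** — `<polygon>` closed polygon, stroke `#008000` → engrave (S264, F3974). Machine vertices: (8.712,34.205) → (84.543,69.547) → (22.046,43.789) → (38.787,21.783) → (77.309,135.754) → (147.942,44.818) → (8.712,34.205). Closed: final G1 returns to the first vertex.

**Shape 2** — `<circle>` circle, stroke `#008000` → engrave (S264, F3974). Machine vertices: (109.308,119.566) → (100.335,141.230) → (78.671,150.203) → (57.007,141.230) → (48.034,119.566) → (57.007,97.902) → (78.671,88.929) → (100.335,97.902) → (109.308,119.566). Closed: final G1 returns to the first vertex.

; Generated by LaserGRBL
G21
G90
G0 X8.712 Y34.205
M3 S264
G01 X84.543 Y69.547 F3974
G01 X22.046 Y43.789
G01 X38.787 Y21.783
G01 X77.309 Y135.754
G01 X147.942 Y44.818
G01 X8.712 Y34.205
M5
G0 X109.308 Y119.566
M3 S264
G01 X100.335 Y141.230 F3974
G01 X78.671 Y150.203
G01 X57.007 Y141.230
G01 X48.034 Y119.566
G01 X57.007 Y97.902
G01 X78.671 Y88.929
G01 X100.335 Y97.902
G01 X109.308 Y119.566
M5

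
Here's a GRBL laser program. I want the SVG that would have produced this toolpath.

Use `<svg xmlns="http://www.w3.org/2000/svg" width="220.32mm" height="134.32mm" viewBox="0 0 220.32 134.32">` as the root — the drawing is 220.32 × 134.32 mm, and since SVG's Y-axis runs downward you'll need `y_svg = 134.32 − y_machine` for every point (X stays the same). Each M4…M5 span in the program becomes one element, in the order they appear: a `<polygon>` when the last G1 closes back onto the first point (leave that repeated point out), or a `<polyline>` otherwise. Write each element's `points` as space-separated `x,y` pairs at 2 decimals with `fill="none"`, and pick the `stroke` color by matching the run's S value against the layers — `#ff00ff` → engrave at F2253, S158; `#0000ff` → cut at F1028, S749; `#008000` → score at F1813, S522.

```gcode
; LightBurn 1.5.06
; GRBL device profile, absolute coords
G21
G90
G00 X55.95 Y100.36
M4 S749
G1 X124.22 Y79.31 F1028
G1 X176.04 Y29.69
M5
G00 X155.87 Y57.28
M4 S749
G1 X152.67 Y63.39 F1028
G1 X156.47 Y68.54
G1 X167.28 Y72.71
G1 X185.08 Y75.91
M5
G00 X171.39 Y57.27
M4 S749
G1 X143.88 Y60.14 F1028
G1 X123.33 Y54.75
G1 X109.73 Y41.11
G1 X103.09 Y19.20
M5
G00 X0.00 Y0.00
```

y_svg = 134.32 − y_m. Every run uses S749, so all elements get stroke `#0000ff` (cut).

[1] open run; points: 55.95,33.96 124.22,55.01 176.04,104.63

[2] open run; points: 155.87,77.04 152.67,70.93 156.47,65.78 167.28,61.61 185.08,58.41

[3] open run; points: 171.39,77.05 143.88,74.18 123.33,79.57 109.73,93.21 103.09,115.12

<svg xmlns="http://www.w3.org/2000/svg" width="220.32mm" height="134.32mm" viewBox="0 0 220.32 134.32">
  <polyline points="55.95,33.96 124.22,55.01 176.04,104.63" fill="none" stroke="#0000ff"/>
  <polyline points="155.87,77.04 152.67,70.93 156.47,65.78 167.28,61.61 185.08,58.41" fill="none" stroke="#0000ff"/>
  <polyline points="171.39,77.05 143.88,74.18 123.33,79.57 109.73,93.21 103.09,115.12" fill="none" stroke="#0000ff"/>
</svg>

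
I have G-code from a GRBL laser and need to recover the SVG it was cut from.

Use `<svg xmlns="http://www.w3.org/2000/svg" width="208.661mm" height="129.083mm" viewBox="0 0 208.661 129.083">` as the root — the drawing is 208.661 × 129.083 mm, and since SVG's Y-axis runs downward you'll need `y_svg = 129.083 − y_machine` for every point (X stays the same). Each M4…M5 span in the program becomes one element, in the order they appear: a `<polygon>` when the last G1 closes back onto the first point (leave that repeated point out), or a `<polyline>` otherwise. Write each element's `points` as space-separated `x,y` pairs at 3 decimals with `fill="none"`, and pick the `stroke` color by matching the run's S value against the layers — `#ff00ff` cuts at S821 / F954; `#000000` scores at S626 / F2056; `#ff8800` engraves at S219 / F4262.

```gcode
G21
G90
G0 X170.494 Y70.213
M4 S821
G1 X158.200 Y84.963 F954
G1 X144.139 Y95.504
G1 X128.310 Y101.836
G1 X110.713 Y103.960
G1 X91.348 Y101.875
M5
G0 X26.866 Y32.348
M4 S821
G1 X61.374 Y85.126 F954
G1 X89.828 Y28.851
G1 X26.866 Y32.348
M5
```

<svg xmlns="http://www.w3.org/2000/svg" width="208.661mm" height="129.083mm" viewBox="0 0 208.661 129.083">
  <polyline points="170.494,58.870 158.200,44.120 144.139,33.579 128.310,27.247 110.713,25.123 91.348,27.208" fill="none" stroke="#ff00ff"/>
  <polygon points="26.866,96.735 61.374,43.957 89.828,100.232" fill="none" stroke="#ff00ff"/>
</svg>

Machine Y-up, SVG Y-down with viewBox height 129.083, so y_svg = 129.083 − y_machine; X carries over. Every run uses S821, so all elements get stroke `#ff00ff` (cut).

Run 1: The run is open, so emit a `<polyline>` with points (Y-flipped): 170.494,58.870 158.200,44.120 144.139,33.579 128.310,27.247 110.713,25.123 91.348,27.208.

Run 2: The run returns to its start, so emit a `<polygon>` with points (Y-flipped): 26.866,96.735 61.374,43.957 89.828,100.232.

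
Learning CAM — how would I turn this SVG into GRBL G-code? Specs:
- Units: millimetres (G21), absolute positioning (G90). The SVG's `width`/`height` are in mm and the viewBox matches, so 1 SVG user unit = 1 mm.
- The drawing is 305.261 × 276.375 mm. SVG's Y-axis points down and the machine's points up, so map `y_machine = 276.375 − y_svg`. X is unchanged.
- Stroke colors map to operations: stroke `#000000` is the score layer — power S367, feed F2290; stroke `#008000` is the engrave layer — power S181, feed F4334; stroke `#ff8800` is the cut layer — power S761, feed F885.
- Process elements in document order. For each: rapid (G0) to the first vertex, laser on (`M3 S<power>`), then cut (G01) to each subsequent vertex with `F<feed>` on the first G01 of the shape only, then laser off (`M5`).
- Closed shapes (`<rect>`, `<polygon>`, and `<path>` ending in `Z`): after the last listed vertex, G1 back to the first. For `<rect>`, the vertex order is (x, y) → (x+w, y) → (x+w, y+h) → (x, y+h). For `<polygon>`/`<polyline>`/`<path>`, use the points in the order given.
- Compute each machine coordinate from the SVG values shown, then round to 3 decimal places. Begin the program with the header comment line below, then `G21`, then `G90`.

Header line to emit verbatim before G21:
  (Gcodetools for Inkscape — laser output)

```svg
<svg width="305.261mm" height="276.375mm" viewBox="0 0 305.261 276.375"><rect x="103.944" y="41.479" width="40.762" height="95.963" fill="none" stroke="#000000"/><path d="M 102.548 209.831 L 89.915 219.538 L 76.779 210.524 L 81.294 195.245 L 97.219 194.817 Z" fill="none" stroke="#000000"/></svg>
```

(Gcodetools for Inkscape — laser output)
G21
G90
G0 X103.944 Y234.896
M3 S367
G01 X144.706 Y234.896 F2290
G01 X144.706 Y138.933
G01 X103.944 Y138.933
G01 X103.944 Y234.896
M5
G0 X102.548 Y66.544
M3 S367
G01 X89.915 Y56.837 F2290
G01 X76.779 Y65.851
G01 X81.294 Y81.130
G01 X97.219 Y81.558
G01 X102.548 Y66.544
M5

1 u = 1 mm; y_m = 276.375 − y.

[1] `<rect>` rectangle, #000000→score S367 F2290: (103.944,234.896) → (144.706,234.896) → (144.706,138.933) → (103.944,138.933) → (103.944,234.896) (closed)

[2] `<path>` regular polygon, #000000→score S367 F2290: (102.548,66.544) → (89.915,56.837) → (76.779,65.851) → (81.294,81.130) → (97.219,81.558) → (102.548,66.544) (closed)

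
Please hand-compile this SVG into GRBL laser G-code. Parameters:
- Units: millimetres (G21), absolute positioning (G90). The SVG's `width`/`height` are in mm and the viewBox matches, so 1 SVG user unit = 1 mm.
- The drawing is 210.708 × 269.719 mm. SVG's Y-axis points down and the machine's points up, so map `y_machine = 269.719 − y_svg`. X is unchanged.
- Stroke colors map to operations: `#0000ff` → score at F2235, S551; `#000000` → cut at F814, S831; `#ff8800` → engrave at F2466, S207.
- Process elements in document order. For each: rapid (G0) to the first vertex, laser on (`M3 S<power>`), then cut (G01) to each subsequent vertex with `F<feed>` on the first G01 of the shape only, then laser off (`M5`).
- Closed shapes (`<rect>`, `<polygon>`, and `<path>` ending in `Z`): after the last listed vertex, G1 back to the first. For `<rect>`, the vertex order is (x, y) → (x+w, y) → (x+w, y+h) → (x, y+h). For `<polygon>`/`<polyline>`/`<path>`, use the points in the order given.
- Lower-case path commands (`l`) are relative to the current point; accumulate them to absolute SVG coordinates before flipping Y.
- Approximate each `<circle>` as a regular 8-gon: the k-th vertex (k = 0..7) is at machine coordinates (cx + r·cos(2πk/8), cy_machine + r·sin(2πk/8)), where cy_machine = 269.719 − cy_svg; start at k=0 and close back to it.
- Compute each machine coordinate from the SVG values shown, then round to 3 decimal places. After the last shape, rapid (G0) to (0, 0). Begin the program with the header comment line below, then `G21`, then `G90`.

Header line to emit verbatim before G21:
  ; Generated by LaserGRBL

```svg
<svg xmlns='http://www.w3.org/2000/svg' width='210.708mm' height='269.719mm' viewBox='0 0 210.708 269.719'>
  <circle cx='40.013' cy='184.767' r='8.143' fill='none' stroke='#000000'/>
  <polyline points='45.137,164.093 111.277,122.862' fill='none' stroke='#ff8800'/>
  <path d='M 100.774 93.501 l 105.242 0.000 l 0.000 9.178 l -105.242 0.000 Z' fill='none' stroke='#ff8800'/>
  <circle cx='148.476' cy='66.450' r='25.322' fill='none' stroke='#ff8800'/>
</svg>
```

Since the viewBox matches the mm dimensions, user units are millimetres directly. The only transform is the Y-flip y_m = 269.719 − y_svg.

Shape 1 is a circle drawn with `<circle>`. Its stroke #000000 means cut at S831, F814. After flipping Y the toolpath is (48.156,84.952) → (45.771,90.710) → (40.013,93.095) → (34.255,90.710) → (31.870,84.952) → (34.255,79.194) → (40.013,76.809) → (45.771,79.194) → (48.156,84.952), returning to the start.

Shape 2 is a line segment drawn with `<polyline>`. Its stroke #ff8800 means engrave at S207, F2466. After flipping Y the toolpath is (45.137,105.626) → (111.277,146.857).

Shape 3 is a rectangle drawn with `<path>`. Its stroke #ff8800 means engrave at S207, F2466. After flipping Y the toolpath is (100.774,176.218) → (206.016,176.218) → (206.016,167.040) → (100.774,167.040) → (100.774,176.218), returning to the start.

Shape 4 is a circle drawn with `<circle>`. Its stroke #ff8800 means engrave at S207, F2466. After flipping Y the toolpath is (173.798,203.269) → (166.381,221.174) → (148.476,228.591) → (130.571,221.174) → (123.154,203.269) → (130.571,185.364) → (148.476,177.947) → (166.381,185.364) → (173.798,203.269), returning to the start.

; Generated by LaserGRBL
G21
G90
G0 X48.156 Y84.952
M3 S831
G01 X45.771 Y90.710 F814
G01 X40.013 Y93.095
G01 X34.255 Y90.710
G01 X31.870 Y84.952
G01 X34.255 Y79.194
G01 X40.013 Y76.809
G01 X45.771 Y79.194
G01 X48.156 Y84.952
M5
G0 X45.137 Y105.626
M3 S207
G01 X111.277 Y146.857 F2466
M5
G0 X100.774 Y176.218
M3 S207
G01 X206.016 Y176.218 F2466
G01 X206.016 Y167.040
G01 X100.774 Y167.040
G01 X100.774 Y176.218
M5
G0 X173.798 Y203.269
M3 S207
G01 X166.381 Y221.174 F2466
G01 X148.476 Y228.591
G01 X130.571 Y221.174
G01 X123.154 Y203.269
G01 X130.571 Y185.364
G01 X148.476 Y177.947
G01 X166.381 Y185.364
G01 X173.798 Y203.269
M5
G0 X0.000 Y0.000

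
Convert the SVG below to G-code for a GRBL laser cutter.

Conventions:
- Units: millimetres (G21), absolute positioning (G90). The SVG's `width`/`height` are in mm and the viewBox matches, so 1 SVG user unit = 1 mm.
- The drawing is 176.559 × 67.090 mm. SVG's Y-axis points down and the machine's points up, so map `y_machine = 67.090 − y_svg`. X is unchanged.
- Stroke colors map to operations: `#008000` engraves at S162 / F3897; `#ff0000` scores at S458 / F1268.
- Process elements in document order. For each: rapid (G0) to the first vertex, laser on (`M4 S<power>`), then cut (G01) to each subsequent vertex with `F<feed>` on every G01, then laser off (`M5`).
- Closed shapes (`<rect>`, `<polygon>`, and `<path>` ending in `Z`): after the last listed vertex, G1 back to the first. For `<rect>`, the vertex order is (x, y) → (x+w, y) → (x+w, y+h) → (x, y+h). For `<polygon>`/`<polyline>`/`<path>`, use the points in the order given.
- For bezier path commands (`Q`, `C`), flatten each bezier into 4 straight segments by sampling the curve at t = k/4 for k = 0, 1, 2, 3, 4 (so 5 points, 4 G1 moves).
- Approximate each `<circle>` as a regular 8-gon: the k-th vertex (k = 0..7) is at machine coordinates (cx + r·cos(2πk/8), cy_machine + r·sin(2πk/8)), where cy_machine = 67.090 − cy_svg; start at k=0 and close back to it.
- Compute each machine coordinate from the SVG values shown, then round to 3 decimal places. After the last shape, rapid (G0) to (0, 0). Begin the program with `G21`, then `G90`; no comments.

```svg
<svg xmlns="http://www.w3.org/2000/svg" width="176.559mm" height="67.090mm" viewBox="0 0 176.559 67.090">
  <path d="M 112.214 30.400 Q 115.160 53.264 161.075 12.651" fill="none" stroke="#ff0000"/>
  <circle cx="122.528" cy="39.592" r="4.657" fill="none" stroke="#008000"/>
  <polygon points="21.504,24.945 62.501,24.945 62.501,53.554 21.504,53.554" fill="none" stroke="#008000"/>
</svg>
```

viewBox `0 0 176.559 67.090` with mm width/height → 1 unit = 1 mm. Flip: y_m = 67.090 − y_svg.

**Shape 1** — `<path>` quadratic bezier, stroke `#ff0000` → score (S458, F1268). Control points (SVG): P0=(112.214,30.400), P1=(115.160,53.264), P2=(161.075,12.651); sampled at t=k/4. Machine vertices: (112.214,36.690) → (116.373,29.225) → (125.902,29.695) → (140.803,38.100) → (161.075,54.439). Open path.

**Shape 2** — `<circle>` circle, stroke `#008000` → engrave (S162, F3897). Machine vertices: (127.185,27.498) → (125.821,30.791) → (122.528,32.155) → (119.235,30.791) → (117.871,27.498) → (119.235,24.205) → (122.528,22.841) → (125.821,24.205) → (127.185,27.498). Closed: final G1 returns to the first vertex.

**Shape 3** — `<polygon>` rectangle, stroke `#008000` → engrave (S162, F3897). Machine vertices: (21.504,42.145) → (62.501,42.145) → (62.501,13.536) → (21.504,13.536) → (21.504,42.145). Closed: final G1 returns to the first vertex.

G21
G90
G0 X112.214 Y36.690
M4 S458
G01 X116.373 Y29.225 F1268
G01 X125.902 Y29.695 F1268
G01 X140.803 Y38.100 F1268
G01 X161.075 Y54.439 F1268
M5
G0 X127.185 Y27.498
M4 S162
G01 X125.821 Y30.791 F3897
G01 X122.528 Y32.155 F3897
G01 X119.235 Y30.791 F3897
G01 X117.871 Y27.498 F3897
G01 X119.235 Y24.205 F3897
G01 X122.528 Y22.841 F3897
G01 X125.821 Y24.205 F3897
G01 X127.185 Y27.498 F3897
M5
G0 X21.504 Y42.145
M4 S162
G01 X62.501 Y42.145 F3897
G01 X62.501 Y13.536 F3897
G01 X21.504 Y13.536 F3897
G01 X21.504 Y42.145 F3897
M5
G0 X0.000 Y0.000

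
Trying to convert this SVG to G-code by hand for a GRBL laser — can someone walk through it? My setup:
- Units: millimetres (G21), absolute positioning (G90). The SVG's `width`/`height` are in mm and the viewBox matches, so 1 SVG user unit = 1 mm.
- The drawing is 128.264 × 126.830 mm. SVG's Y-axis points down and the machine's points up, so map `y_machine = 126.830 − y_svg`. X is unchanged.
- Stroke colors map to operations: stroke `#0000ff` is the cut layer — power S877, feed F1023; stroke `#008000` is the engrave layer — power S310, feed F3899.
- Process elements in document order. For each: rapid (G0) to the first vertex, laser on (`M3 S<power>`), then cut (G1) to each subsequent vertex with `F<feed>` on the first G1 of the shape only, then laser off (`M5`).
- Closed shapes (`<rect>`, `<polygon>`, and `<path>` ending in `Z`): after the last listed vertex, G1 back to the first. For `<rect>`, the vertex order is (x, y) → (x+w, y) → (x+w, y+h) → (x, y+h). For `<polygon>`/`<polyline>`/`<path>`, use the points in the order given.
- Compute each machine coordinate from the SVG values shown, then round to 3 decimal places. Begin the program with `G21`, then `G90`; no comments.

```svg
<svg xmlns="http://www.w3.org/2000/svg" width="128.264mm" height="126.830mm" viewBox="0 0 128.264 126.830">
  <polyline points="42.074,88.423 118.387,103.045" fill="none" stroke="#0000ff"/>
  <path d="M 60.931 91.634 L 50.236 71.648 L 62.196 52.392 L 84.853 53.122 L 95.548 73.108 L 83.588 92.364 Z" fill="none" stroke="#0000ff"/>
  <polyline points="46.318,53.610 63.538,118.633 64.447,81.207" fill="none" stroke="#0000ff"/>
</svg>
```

Since the viewBox matches the mm dimensions, user units are millimetres directly. The only transform is the Y-flip y_m = 126.830 − y_svg.

Shape 1 is a line segment drawn with `<polyline>`. Its stroke #0000ff means cut at S877, F1023. After flipping Y the toolpath is (42.074,38.407) → (118.387,23.785).

Shape 2 is a regular polygon drawn with `<path>`. Its stroke #0000ff means cut at S877, F1023. After flipping Y the toolpath is (60.931,35.196) → (50.236,55.182) → (62.196,74.438) → (84.853,73.708) → (95.548,53.722) → (83.588,34.466) → (60.931,35.196), returning to the start.

Shape 3 is a open polyline drawn with `<polyline>`. Its stroke #0000ff means cut at S877, F1023. After flipping Y the toolpath is (46.318,73.220) → (63.538,8.197) → (64.447,45.623).

G21
G90
G0 X42.074 Y38.407
M3 S877
G1 X118.387 Y23.785 F1023
M5
G0 X60.931 Y35.196
M3 S877
G1 X50.236 Y55.182 F1023
G1 X62.196 Y74.438
G1 X84.853 Y73.708
G1 X95.548 Y53.722
G1 X83.588 Y34.466
G1 X60.931 Y35.196
M5
G0 X46.318 Y73.220
M3 S877
G1 X63.538 Y8.197 F1023
G1 X64.447 Y45.623
M5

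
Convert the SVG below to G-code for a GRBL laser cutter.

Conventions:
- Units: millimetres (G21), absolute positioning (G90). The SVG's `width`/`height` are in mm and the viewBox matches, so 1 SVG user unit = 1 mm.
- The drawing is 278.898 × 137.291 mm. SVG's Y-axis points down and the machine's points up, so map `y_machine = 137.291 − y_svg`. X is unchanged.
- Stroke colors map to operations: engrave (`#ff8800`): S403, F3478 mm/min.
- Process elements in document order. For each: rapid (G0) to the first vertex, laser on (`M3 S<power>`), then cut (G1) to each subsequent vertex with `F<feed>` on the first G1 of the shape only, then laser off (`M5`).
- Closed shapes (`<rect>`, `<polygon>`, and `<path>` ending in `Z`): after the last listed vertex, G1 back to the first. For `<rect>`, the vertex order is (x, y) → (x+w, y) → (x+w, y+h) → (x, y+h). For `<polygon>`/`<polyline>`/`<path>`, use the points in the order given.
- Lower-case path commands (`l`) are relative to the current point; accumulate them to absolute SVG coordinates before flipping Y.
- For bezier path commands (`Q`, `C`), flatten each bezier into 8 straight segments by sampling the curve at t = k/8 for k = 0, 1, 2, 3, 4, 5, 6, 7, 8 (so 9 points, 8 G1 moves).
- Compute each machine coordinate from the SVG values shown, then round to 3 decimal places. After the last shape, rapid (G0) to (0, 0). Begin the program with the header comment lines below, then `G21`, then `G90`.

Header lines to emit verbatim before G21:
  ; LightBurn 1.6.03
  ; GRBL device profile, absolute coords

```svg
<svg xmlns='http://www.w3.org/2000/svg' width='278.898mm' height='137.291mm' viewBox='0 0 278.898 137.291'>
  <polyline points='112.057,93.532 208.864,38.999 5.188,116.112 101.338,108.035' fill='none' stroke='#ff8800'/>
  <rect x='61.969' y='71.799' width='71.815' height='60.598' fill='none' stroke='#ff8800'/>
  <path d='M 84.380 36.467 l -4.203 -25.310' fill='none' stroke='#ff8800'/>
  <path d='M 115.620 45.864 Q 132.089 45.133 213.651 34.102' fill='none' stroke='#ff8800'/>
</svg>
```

Since the viewBox matches the mm dimensions, user units are millimetres directly. The only transform is the Y-flip y_m = 137.291 − y_svg.

Shape 1 is a open polyline drawn with `<polyline>`. Its stroke #ff8800 means engrave at S403, F3478. After flipping Y the toolpath is (112.057,43.759) → (208.864,98.292) → (5.188,21.179) → (101.338,29.256).

Shape 2 is a rectangle drawn with `<rect>`. Its stroke #ff8800 means engrave at S403, F3478. After flipping Y the toolpath is (61.969,65.492) → (133.784,65.492) → (133.784,4.894) → (61.969,4.894) → (61.969,65.492), returning to the start.

Shape 3 is a line segment drawn with `<path>`. Its stroke #ff8800 means engrave at S403, F3478. After flipping Y the toolpath is (84.380,100.824) → (80.177,126.134).

Shape 4 is a quadratic bezier drawn with `<path>`. Its stroke #ff8800 means engrave at S403, F3478. After flipping Y the toolpath is (115.620,91.427) → (120.754,91.771) → (127.923,92.436) → (137.125,93.424) → (148.362,94.733) → (161.633,96.364) → (176.938,98.317) → (194.278,100.592) → (213.651,103.189).

; LightBurn 1.6.03
; GRBL device profile, absolute coords
G21
G90
G0 X112.057 Y43.759
M3 S403
G1 X208.864 Y98.292 F3478
G1 X5.188 Y21.179
G1 X101.338 Y29.256
M5
G0 X61.969 Y65.492
M3 S403
G1 X133.784 Y65.492 F3478
G1 X133.784 Y4.894
G1 X61.969 Y4.894
G1 X61.969 Y65.492
M5
G0 X84.380 Y100.824
M3 S403
G1 X80.177 Y126.134 F3478
M5
G0 X115.620 Y91.427
M3 S403
G1 X120.754 Y91.771 F3478
G1 X127.923 Y92.436
G1 X137.125 Y93.424
G1 X148.362 Y94.733
G1 X161.633 Y96.364
G1 X176.938 Y98.317
G1 X194.278 Y100.592
G1 X213.651 Y103.189
M5
G0 X0.000 Y0.000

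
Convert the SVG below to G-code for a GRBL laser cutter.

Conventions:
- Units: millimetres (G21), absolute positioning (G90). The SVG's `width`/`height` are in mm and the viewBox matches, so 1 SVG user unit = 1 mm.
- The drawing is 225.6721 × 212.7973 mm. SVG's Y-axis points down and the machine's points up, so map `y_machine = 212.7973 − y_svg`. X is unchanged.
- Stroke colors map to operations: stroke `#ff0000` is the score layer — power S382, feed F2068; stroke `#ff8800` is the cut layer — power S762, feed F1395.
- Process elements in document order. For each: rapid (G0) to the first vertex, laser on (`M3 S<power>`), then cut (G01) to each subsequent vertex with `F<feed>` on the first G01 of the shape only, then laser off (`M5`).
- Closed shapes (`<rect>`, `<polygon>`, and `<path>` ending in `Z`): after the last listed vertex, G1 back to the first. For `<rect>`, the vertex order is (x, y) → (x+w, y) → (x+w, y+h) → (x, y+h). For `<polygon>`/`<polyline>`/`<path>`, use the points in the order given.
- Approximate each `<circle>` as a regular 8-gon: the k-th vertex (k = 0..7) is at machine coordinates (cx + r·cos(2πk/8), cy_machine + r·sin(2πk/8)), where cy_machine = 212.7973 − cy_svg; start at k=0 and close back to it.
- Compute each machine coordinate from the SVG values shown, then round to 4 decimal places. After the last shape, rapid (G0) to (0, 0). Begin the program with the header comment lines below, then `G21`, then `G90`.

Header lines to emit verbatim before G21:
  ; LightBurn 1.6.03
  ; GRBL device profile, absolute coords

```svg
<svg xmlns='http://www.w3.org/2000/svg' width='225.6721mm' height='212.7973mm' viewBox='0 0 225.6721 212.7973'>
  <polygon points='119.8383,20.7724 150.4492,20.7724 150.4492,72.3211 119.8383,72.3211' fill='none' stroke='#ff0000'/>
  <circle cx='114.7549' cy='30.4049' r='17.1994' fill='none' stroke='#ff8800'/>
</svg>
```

; LightBurn 1.6.03
; GRBL device profile, absolute coords
G21
G90
G0 X119.8383 Y192.0249
M3 S382
G01 X150.4492 Y192.0249 F2068
G01 X150.4492 Y140.4762
G01 X119.8383 Y140.4762
G01 X119.8383 Y192.0249
M5
G0 X131.9543 Y182.3924
M3 S762
G01 X126.9167 Y194.5542 F1395
G01 X114.7549 Y199.5918
G01 X102.5931 Y194.5542
G01 X97.5555 Y182.3924
G01 X102.5931 Y170.2306
G01 X114.7549 Y165.1930
G01 X126.9167 Y170.2306
G01 X131.9543 Y182.3924
M5
G0 X0.0000 Y0.0000

Since the viewBox matches the mm dimensions, user units are millimetres directly. The only transform is the Y-flip y_m = 212.7973 − y_svg.

Shape 1 is a rectangle drawn with `<polygon>`. Its stroke #ff0000 means score at S382, F2068. After flipping Y the toolpath is (119.8383,192.0249) → (150.4492,192.0249) → (150.4492,140.4762) → (119.8383,140.4762) → (119.8383,192.0249), returning to the start.

Shape 2 is a circle drawn with `<circle>`. Its stroke #ff8800 means cut at S762, F1395. After flipping Y the toolpath is (131.9543,182.3924) → (126.9167,194.5542) → (114.7549,199.5918) → (102.5931,194.5542) → (97.5555,182.3924) → (102.5931,170.2306) → (114.7549,165.1930) → (126.9167,170.2306) → (131.9543,182.3924), returning to the start.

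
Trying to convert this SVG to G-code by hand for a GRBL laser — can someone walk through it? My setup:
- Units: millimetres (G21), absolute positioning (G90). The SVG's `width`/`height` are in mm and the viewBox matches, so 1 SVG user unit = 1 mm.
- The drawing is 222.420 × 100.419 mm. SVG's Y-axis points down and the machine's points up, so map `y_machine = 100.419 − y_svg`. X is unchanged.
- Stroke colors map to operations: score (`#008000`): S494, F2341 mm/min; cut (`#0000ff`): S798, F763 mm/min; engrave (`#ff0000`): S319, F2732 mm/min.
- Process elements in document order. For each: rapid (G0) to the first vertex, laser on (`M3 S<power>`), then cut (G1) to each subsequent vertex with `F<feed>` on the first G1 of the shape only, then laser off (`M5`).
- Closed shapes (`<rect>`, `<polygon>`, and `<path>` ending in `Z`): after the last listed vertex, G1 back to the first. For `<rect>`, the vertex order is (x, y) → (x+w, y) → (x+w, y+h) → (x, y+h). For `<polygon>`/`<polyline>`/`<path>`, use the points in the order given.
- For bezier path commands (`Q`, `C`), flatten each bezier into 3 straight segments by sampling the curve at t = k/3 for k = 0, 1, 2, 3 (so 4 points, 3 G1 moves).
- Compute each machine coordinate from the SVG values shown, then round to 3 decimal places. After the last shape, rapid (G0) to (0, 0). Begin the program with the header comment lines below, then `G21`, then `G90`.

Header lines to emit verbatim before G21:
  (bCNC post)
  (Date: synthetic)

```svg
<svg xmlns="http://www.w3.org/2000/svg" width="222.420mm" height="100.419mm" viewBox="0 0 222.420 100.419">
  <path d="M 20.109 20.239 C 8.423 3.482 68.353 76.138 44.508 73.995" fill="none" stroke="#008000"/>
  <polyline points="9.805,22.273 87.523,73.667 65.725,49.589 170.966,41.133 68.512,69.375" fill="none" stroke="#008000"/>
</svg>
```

1 u = 1 mm; y_m = 100.419 − y.

[1] `<path>` cubic bezier, #008000→score S494 F2341: (20.109,80.180) → (26.540,73.215) → (46.183,43.132) → (44.508,26.424)

[2] `<polyline>` open polyline, #008000→score S494 F2341: (9.805,78.146) → (87.523,26.752) → (65.725,50.830) → (170.966,59.286) → (68.512,31.044)

(bCNC post)
(Date: synthetic)
G21
G90
G0 X20.109 Y80.180
M3 S494
G1 X26.540 Y73.215 F2341
G1 X46.183 Y43.132
G1 X44.508 Y26.424
M5
G0 X9.805 Y78.146
M3 S494
G1 X87.523 Y26.752 F2341
G1 X65.725 Y50.830
G1 X170.966 Y59.286
G1 X68.512 Y31.044
M5
G0 X0.000 Y0.000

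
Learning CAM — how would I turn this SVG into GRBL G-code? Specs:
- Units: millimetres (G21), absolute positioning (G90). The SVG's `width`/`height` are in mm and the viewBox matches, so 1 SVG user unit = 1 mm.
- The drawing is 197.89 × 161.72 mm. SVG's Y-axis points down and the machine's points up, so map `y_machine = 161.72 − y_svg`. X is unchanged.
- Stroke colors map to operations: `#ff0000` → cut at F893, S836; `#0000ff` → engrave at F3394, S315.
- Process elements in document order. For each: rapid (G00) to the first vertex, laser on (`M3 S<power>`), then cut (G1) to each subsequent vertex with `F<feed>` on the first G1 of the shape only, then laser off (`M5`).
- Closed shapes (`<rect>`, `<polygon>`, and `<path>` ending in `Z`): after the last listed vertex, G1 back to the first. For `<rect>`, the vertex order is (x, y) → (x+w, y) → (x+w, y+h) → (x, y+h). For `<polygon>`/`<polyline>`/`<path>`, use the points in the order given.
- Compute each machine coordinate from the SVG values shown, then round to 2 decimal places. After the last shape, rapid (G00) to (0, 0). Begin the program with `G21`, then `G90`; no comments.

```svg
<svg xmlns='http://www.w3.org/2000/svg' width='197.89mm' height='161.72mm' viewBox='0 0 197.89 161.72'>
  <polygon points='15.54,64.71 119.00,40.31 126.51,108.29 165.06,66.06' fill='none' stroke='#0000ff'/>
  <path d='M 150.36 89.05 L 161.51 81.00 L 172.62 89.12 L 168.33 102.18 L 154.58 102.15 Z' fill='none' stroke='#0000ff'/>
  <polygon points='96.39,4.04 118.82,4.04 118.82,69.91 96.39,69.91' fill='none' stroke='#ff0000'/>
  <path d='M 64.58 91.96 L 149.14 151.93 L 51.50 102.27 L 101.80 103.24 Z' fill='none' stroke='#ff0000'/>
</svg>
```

viewBox `0 0 197.89 161.72` with mm width/height → 1 unit = 1 mm. Flip: y_m = 161.72 − y_svg.

**Shape 1** — `<polygon>` closed polygon, stroke `#0000ff` → engrave (S315, F3394). Machine vertices: (15.54,97.01) → (119.00,121.41) → (126.51,53.43) → (165.06,95.66) → (15.54,97.01). Closed: final G1 returns to the first vertex.

**Shape 2** — `<path>` regular polygon, stroke `#0000ff` → engrave (S315, F3394). Machine vertices: (150.36,72.67) → (161.51,80.72) → (172.62,72.60) → (168.33,59.54) → (154.58,59.57) → (150.36,72.67). Closed: final G1 returns to the first vertex.

**Shape 3** — `<polygon>` rectangle, stroke `#ff0000` → cut (S836, F893). Machine vertices: (96.39,157.68) → (118.82,157.68) → (118.82,91.81) → (96.39,91.81) → (96.39,157.68). Closed: final G1 returns to the first vertex.

**Shape 4** — `<path>` closed polygon, stroke `#ff0000` → cut (S836, F893). Machine vertices: (64.58,69.76) → (149.14,9.79) → (51.50,59.45) → (101.80,58.48) → (64.58,69.76). Closed: final G1 returns to the first vertex.

G21
G90
G00 X15.54 Y97.01
M3 S315
G1 X119.00 Y121.41 F3394
G1 X126.51 Y53.43
G1 X165.06 Y95.66
G1 X15.54 Y97.01
M5
G00 X150.36 Y72.67
M3 S315
G1 X161.51 Y80.72 F3394
G1 X172.62 Y72.60
G1 X168.33 Y59.54
G1 X154.58 Y59.57
G1 X150.36 Y72.67
M5
G00 X96.39 Y157.68
M3 S836
G1 X118.82 Y157.68 F893
G1 X118.82 Y91.81
G1 X96.39 Y91.81
G1 X96.39 Y157.68
M5
G00 X64.58 Y69.76
M3 S836
G1 X149.14 Y9.79 F893
G1 X51.50 Y59.45
G1 X101.80 Y58.48
G1 X64.58 Y69.76
M5
G00 X0.00 Y0.00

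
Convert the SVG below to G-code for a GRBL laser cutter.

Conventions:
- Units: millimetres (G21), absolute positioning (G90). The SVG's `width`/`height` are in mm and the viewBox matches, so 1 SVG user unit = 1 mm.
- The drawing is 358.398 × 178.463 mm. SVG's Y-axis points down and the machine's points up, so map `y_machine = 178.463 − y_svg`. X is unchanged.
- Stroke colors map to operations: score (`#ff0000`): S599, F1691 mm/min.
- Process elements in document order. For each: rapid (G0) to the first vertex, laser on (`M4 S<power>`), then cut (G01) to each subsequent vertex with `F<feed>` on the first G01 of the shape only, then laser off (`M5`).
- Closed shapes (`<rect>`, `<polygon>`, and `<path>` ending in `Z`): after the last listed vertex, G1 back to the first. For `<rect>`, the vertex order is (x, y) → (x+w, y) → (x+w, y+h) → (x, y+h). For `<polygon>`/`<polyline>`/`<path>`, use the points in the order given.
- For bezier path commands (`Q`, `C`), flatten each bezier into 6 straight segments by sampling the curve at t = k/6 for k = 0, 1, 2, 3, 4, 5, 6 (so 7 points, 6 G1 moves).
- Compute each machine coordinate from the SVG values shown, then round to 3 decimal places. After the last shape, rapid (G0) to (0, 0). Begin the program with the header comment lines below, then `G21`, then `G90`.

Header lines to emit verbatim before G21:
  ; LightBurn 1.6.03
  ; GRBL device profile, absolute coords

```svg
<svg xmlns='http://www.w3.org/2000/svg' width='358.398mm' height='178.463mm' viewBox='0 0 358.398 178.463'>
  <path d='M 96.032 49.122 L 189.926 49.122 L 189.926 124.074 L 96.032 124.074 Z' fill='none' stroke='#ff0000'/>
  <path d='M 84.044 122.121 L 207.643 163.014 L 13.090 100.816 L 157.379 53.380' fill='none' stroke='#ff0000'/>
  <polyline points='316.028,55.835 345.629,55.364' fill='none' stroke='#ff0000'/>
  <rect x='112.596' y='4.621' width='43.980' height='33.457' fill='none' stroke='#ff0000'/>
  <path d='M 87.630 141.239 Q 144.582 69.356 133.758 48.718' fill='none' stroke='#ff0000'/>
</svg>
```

viewBox `0 0 358.398 178.463` with mm width/height → 1 unit = 1 mm. Flip: y_m = 178.463 − y_svg.

**Shape 1** — `<path>` rectangle, stroke `#ff0000` → score (S599, F1691). Machine vertices: (96.032,129.341) → (189.926,129.341) → (189.926,54.389) → (96.032,54.389) → (96.032,129.341). Closed: final G1 returns to the first vertex.

**Shape 2** — `<path>` open polyline, stroke `#ff0000` → score (S599, F1691). Machine vertices: (84.044,56.342) → (207.643,15.449) → (13.090,77.647) → (157.379,125.083). Open path.

**Shape 3** — `<polyline>` line segment, stroke `#ff0000` → score (S599, F1691). Machine vertices: (316.028,122.628) → (345.629,123.099). Open path.

**Shape 4** — `<rect>` rectangle, stroke `#ff0000` → score (S599, F1691). Machine vertices: (112.596,173.842) → (156.576,173.842) → (156.576,140.385) → (112.596,140.385) → (112.596,173.842). Closed: final G1 returns to the first vertex.

**Shape 5** — `<path>` quadratic bezier, stroke `#ff0000` → score (S599, F1691). Control points (SVG): P0=(87.630,141.239), P1=(144.582,69.356), P2=(133.758,48.718); sampled at t=k/6. Machine vertices: (87.630,37.224) → (104.731,59.762) → (118.067,79.452) → (127.638,96.296) → (133.443,110.292) → (135.483,121.442) → (133.758,129.745). Open path.

; LightBurn 1.6.03
; GRBL device profile, absolute coords
G21
G90
G0 X96.032 Y129.341
M4 S599
G01 X189.926 Y129.341 F1691
G01 X189.926 Y54.389
G01 X96.032 Y54.389
G01 X96.032 Y129.341
M5
G0 X84.044 Y56.342
M4 S599
G01 X207.643 Y15.449 F1691
G01 X13.090 Y77.647
G01 X157.379 Y125.083
M5
G0 X316.028 Y122.628
M4 S599
G01 X345.629 Y123.099 F1691
M5
G0 X112.596 Y173.842
M4 S599
G01 X156.576 Y173.842 F1691
G01 X156.576 Y140.385
G01 X112.596 Y140.385
G01 X112.596 Y173.842
M5
G0 X87.630 Y37.224
M4 S599
G01 X104.731 Y59.762 F1691
G01 X118.067 Y79.452
G01 X127.638 Y96.296
G01 X133.443 Y110.292
G01 X135.483 Y121.442
G01 X133.758 Y129.745
M5
G0 X0.000 Y0.000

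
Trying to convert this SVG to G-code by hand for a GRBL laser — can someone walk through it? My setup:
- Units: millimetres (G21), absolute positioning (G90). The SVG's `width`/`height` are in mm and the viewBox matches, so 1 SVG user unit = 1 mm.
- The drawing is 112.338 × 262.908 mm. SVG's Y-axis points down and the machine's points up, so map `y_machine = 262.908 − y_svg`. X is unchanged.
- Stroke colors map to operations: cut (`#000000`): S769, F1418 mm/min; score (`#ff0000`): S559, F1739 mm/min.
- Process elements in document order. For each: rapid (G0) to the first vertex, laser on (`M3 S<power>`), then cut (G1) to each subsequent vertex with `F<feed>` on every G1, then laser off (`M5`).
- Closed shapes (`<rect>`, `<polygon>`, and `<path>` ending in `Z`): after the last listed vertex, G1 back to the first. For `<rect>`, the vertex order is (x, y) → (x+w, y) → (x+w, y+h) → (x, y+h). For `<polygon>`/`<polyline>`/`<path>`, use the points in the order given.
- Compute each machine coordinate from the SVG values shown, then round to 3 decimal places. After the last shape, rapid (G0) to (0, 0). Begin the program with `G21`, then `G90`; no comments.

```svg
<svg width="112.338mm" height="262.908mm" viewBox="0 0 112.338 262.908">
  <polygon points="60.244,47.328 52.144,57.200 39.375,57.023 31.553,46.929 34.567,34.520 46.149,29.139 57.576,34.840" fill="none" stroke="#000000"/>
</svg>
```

viewBox `0 0 112.338 262.908` with mm width/height → 1 unit = 1 mm. Flip: y_m = 262.908 − y_svg.

**Shape 1** — `<polygon>` regular polygon, stroke `#000000` → cut (S769, F1418). Machine vertices: (60.244,215.580) → (52.144,205.708) → (39.375,205.885) → (31.553,215.979) → (34.567,228.388) → (46.149,233.769) → (57.576,228.068) → (60.244,215.580). Closed: final G1 returns to the first vertex.

G21
G90
G0 X60.244 Y215.580
M3 S769
G1 X52.144 Y205.708 F1418
G1 X39.375 Y205.885 F1418
G1 X31.553 Y215.979 F1418
G1 X34.567 Y228.388 F1418
G1 X46.149 Y233.769 F1418
G1 X57.576 Y228.068 F1418
G1 X60.244 Y215.580 F1418
M5
G0 X0.000 Y0.000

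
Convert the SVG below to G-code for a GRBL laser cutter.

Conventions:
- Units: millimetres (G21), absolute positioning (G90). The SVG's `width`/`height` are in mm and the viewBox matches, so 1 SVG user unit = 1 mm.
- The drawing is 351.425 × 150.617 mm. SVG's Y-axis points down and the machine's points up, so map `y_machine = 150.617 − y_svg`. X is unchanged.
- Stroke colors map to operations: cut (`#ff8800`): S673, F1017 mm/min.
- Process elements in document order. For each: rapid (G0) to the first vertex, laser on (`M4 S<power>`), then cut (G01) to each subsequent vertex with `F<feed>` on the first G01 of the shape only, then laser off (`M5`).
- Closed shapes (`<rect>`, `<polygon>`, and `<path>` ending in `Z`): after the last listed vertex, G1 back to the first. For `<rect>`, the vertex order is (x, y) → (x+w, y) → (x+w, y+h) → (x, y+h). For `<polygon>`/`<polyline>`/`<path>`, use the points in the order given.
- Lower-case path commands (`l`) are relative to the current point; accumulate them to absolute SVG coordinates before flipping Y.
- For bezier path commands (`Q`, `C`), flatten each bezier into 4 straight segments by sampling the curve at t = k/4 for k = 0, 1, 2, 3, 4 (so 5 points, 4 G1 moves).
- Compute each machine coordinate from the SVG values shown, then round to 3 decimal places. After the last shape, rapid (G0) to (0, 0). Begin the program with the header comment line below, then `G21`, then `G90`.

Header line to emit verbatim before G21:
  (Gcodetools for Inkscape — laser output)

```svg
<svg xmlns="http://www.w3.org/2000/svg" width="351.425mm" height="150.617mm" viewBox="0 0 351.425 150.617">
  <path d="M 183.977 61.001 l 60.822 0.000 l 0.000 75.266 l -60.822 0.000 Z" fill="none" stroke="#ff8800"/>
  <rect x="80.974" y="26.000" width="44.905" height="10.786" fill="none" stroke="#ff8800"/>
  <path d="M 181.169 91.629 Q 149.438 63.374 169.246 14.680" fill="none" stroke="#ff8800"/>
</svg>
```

(Gcodetools for Inkscape — laser output)
G21
G90
G0 X183.977 Y89.616
M4 S673
G01 X244.799 Y89.616 F1017
G01 X244.799 Y14.350
G01 X183.977 Y14.350
G01 X183.977 Y89.616
M5
G0 X80.974 Y124.617
M4 S673
G01 X125.879 Y124.617 F1017
G01 X125.879 Y113.831
G01 X80.974 Y113.831
G01 X80.974 Y124.617
M5
G0 X181.169 Y58.988
M4 S673
G01 X168.525 Y74.393 F1017
G01 X162.323 Y92.353
G01 X162.563 Y112.867
G01 X169.246 Y135.937
M5
G0 X0.000 Y0.000

viewBox `0 0 351.425 150.617` with mm width/height → 1 unit = 1 mm. Flip: y_m = 150.617 − y_svg.

**Shape 1** — `<path>` rectangle, stroke `#ff8800` → cut (S673, F1017). Machine vertices: (183.977,89.616) → (244.799,89.616) → (244.799,14.350) → (183.977,14.350) → (183.977,89.616). Closed: final G1 returns to the first vertex.

**Shape 2** — `<rect>` rectangle, stroke `#ff8800` → cut (S673, F1017). Machine vertices: (80.974,124.617) → (125.879,124.617) → (125.879,113.831) → (80.974,113.831) → (80.974,124.617). Closed: final G1 returns to the first vertex.

**Shape 3** — `<path>` quadratic bezier, stroke `#ff8800` → cut (S673, F1017). Control points (SVG): P0=(181.169,91.629), P1=(149.438,63.374), P2=(169.246,14.680); sampled at t=k/4. Machine vertices: (181.169,58.988) → (168.525,74.393) → (162.323,92.353) → (162.563,112.867) → (169.246,135.937). Open path.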